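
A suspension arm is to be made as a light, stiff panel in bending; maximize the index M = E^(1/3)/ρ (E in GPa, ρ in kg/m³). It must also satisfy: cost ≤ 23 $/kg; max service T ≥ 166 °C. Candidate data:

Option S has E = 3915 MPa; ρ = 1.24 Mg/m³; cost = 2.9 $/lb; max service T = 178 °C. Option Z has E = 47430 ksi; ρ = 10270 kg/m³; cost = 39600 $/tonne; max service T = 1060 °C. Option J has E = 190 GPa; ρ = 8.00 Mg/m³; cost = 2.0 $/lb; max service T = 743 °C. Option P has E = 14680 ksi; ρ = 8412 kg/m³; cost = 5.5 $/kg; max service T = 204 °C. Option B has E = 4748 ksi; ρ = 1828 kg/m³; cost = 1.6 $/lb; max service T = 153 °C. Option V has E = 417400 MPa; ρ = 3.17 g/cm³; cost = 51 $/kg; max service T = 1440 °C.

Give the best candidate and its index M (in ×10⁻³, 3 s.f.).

option S, M = 1.27×10⁻³

Screen on constraints: cost ≤ 23 $/kg; max service T ≥ 166 °C. Survivors: option S, option J, option P.
In SI units:
  option S: E = 3.915 GPa, ρ = 1240 kg/m³
  option J: E = 190.0 GPa, ρ = 8000 kg/m³
  option P: E = 101.2 GPa, ρ = 8412 kg/m³
  option S: M = 1.27×10⁻³
  option J: M = 0.719×10⁻³
  option P: M = 0.554×10⁻³
Option S ranks first.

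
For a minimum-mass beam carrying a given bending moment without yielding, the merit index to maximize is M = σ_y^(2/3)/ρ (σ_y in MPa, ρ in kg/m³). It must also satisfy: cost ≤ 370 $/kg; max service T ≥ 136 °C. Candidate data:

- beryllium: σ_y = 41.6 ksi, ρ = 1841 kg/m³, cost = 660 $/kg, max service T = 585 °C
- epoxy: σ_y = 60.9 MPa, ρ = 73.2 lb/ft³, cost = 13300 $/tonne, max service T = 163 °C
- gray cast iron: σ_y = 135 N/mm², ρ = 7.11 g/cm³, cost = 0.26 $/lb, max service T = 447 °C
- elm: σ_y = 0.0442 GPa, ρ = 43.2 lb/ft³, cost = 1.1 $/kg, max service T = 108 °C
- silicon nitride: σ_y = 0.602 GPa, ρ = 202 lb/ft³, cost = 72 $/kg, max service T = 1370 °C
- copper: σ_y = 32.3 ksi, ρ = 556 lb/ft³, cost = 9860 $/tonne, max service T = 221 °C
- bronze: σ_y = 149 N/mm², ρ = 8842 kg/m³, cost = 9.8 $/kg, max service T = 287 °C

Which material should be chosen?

silicon nitride

Screen on constraints: cost ≤ 370 $/kg; max service T ≥ 136 °C. Survivors: epoxy, gray cast iron, silicon nitride, copper, bronze.
Convert each candidate to consistent units, then evaluate M:
  epoxy: σ_y = 60.90 MPa, ρ = 1173 kg/m³
  gray cast iron: σ_y = 135.0 MPa, ρ = 7110 kg/m³
  silicon nitride: σ_y = 602.0 MPa, ρ = 3236 kg/m³
  copper: σ_y = 222.7 MPa, ρ = 8906 kg/m³
  bronze: σ_y = 149.0 MPa, ρ = 8842 kg/m³
  silicon nitride: M = 22.0×10⁻³
  epoxy: M = 13.2×10⁻³
  copper: M = 4.13×10⁻³
  gray cast iron: M = 3.70×10⁻³
  bronze: M = 3.18×10⁻³
Silicon nitride ranks first.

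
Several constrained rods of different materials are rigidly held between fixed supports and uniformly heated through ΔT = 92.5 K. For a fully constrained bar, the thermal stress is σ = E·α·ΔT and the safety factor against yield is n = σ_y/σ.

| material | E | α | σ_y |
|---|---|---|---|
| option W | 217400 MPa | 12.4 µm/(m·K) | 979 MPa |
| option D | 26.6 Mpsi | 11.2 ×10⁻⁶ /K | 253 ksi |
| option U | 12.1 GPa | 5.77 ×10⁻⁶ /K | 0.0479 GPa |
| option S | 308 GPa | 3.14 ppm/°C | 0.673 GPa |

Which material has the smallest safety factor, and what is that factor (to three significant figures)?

In consistent units (E in GPa, α in ×10⁻⁶/K, σ_y in MPa):
  option W: E = 217.4, α = 12.4, σ_y = 979.0 → σ = 249 MPa, n = 3.93
  option D: E = 183.4, α = 11.2, σ_y = 1744 → σ = 190 MPa, n = 9.18
  option U: E = 12.10, α = 5.77, σ_y = 47.90 → σ = 6.46 MPa, n = 7.42
  option S: E = 308.0, α = 3.14, σ_y = 673.0 → σ = 89.5 MPa, n = 7.52
Smallest n: option W with n = 3.93.

option W, n = 3.93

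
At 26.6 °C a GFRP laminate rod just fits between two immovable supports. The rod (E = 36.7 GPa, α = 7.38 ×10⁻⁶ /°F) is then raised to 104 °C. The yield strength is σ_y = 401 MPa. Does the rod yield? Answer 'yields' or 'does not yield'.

α = 7.38×10⁻⁶/°F × 9/5 = 13.3×10⁻⁶/K.
ΔT = 77.40 K. Constrained thermal stress σ = E·α·ΔT = 36.70×10³ MPa × 13.3×10⁻⁶ × 77.40 = 37.7 MPa (compressive).
Compare to σ_y = 401 MPa: σ < σ_y, so it does not yield.

does not yield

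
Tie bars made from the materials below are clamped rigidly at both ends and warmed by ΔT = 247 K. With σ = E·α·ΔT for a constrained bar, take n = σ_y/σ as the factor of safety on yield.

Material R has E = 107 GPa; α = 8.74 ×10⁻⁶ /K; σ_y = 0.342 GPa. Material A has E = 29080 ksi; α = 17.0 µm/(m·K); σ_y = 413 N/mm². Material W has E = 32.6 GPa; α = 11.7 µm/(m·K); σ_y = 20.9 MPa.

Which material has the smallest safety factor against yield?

In consistent units (E in GPa, α in ×10⁻⁶/K, σ_y in MPa):
  material R: E = 107.0, α = 8.74, σ_y = 342.0 → σ = 231 MPa, n = 1.48
  material A: E = 200.5, α = 17.0, σ_y = 413.0 → σ = 842 MPa, n = 0.491
  material W: E = 32.60, α = 11.7, σ_y = 20.90 → σ = 94.2 MPa, n = 0.222
Smallest n: material W with n = 0.222.

material W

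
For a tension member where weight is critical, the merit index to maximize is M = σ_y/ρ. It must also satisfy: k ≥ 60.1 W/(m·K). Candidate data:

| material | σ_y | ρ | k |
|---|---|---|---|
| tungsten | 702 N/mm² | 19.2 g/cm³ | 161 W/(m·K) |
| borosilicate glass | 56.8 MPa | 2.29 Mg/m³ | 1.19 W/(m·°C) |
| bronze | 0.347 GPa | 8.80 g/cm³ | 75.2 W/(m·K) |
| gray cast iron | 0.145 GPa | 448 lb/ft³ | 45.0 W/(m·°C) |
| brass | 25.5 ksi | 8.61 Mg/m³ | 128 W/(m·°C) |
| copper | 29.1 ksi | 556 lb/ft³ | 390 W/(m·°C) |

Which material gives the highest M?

bronze

Screen on constraints: k ≥ 60.1 W/(m·K). Survivors: tungsten, bronze, brass, copper.
After converting to SI:
  tungsten: σ_y = 702.0 MPa, ρ = 19200 kg/m³
  bronze: σ_y = 347.0 MPa, ρ = 8800 kg/m³
  brass: σ_y = 175.8 MPa, ρ = 8610 kg/m³
  copper: σ_y = 200.6 MPa, ρ = 8906 kg/m³
  bronze: M = 39.4 kN·m/kg
  tungsten: M = 36.6 kN·m/kg
  copper: M = 22.5 kN·m/kg
  brass: M = 20.4 kN·m/kg
The maximum is for bronze.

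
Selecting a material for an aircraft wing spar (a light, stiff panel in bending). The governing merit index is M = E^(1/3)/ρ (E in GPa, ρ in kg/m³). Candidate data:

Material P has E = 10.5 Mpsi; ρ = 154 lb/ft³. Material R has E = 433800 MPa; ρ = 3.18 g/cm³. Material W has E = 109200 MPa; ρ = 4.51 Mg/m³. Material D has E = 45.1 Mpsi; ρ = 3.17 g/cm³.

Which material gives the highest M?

Putting every candidate on a common basis:
  material P: E = 72.39 GPa, ρ = 2467 kg/m³
  material R: E = 433.8 GPa, ρ = 3180 kg/m³
  material W: E = 109.2 GPa, ρ = 4510 kg/m³
  material D: E = 311.0 GPa, ρ = 3170 kg/m³
  material R: M = 2.38×10⁻³
  material D: M = 2.14×10⁻³
  material P: M = 1.69×10⁻³
  material W: M = 1.06×10⁻³
Material R ranks first.

material R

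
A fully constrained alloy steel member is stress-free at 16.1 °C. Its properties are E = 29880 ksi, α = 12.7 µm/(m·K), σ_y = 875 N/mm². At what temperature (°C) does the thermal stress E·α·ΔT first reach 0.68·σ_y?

E = 29880 ksi = 206.0 GPa.
σ_y = 875 N/mm² = 875.0 MPa.
E·α·ΔT = 595.0 MPa ⇒ ΔT = 595.0 / (206.0×10³ × 12.7×10⁻⁶) = 227.4 K.
T = 16.1 + 227.4 = 243.5 °C.

244 °C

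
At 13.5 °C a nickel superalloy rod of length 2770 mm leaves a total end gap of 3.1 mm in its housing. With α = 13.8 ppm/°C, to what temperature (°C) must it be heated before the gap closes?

α·L₀·ΔT = 3.1 mm ⇒ ΔT = 3.1 / (13.8×10⁻⁶ × 2770.0) = 81.10 K.
T = 13.5 + 81.10 = 94.60 °C.

94.6 °C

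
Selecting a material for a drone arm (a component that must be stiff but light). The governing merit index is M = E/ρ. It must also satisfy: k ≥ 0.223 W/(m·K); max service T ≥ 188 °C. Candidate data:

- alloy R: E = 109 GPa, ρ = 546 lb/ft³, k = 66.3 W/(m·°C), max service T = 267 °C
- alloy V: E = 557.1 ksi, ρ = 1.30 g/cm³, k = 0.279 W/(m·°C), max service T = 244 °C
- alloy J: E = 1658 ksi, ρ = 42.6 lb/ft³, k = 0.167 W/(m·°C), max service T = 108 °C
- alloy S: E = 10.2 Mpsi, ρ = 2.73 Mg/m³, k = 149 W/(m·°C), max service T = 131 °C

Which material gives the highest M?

alloy R

Screen on constraints: k ≥ 0.223 W/(m·K); max service T ≥ 188 °C. Survivors: alloy R, alloy V.
Putting every candidate on a common basis:
  alloy R: E = 109.0 GPa, ρ = 8746 kg/m³
  alloy V: E = 3.841 GPa, ρ = 1300 kg/m³
  alloy R: M = 12.5 MN·m/kg
  alloy V: M = 2.95 MN·m/kg
Alloy R has the largest M.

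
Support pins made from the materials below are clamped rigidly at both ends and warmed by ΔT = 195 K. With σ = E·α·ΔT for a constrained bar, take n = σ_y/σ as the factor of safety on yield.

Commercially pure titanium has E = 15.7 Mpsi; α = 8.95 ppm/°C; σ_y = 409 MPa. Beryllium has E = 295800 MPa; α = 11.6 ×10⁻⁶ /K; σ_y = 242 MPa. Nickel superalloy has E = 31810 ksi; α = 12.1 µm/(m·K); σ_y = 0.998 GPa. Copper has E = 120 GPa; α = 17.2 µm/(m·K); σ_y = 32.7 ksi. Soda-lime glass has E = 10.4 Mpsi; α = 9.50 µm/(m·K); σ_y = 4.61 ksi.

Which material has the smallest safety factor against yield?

soda-lime glass

In consistent units (E in GPa, α in ×10⁻⁶/K, σ_y in MPa):
  commercially pure titanium: E = 108.2, α = 8.95, σ_y = 409.0 → σ = 189 MPa, n = 2.16
  beryllium: E = 295.8, α = 11.6, σ_y = 242.0 → σ = 669 MPa, n = 0.362
  nickel superalloy: E = 219.3, α = 12.1, σ_y = 998.0 → σ = 517 MPa, n = 1.93
  copper: E = 120.0, α = 17.2, σ_y = 225.5 → σ = 402 MPa, n = 0.560
  soda-lime glass: E = 71.71, α = 9.50, σ_y = 31.78 → σ = 133 MPa, n = 0.239
Soda-lime glass has the lowest safety factor, n = 0.239.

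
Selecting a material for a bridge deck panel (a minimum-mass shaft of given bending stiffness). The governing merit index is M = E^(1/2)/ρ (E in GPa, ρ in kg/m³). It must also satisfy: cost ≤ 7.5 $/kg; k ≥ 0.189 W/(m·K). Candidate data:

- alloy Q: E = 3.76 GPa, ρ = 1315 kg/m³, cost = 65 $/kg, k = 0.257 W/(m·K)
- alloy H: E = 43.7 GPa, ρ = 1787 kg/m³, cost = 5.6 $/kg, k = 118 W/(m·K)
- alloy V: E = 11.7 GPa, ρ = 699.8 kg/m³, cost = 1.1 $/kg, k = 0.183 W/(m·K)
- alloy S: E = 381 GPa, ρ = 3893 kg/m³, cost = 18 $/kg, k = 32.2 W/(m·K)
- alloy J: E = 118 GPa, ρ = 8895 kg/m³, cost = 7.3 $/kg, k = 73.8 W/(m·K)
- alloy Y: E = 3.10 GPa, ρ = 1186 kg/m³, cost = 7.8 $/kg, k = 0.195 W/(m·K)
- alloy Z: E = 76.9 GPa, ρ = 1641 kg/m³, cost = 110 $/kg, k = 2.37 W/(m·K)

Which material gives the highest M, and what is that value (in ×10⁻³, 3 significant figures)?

alloy H, M = 3.70×10⁻³

Screen on constraints: cost ≤ 7.5 $/kg; k ≥ 0.189 W/(m·K). Survivors: alloy H, alloy J.
Computing M directly (units already consistent):
  alloy H: M = 3.70×10⁻³
  alloy J: M = 1.22×10⁻³
Highest index: alloy H.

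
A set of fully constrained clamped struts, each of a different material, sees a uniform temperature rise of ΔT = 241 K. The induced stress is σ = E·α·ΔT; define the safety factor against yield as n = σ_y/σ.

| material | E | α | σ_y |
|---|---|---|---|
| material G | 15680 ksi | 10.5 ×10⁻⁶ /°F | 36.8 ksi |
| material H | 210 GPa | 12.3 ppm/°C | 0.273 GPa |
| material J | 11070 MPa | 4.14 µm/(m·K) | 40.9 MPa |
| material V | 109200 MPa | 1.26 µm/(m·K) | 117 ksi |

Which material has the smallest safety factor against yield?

In consistent units (E in GPa, α in ×10⁻⁶/K, σ_y in MPa):
  material G: E = 108.1, α = 18.9, σ_y = 253.7 → σ = 492 MPa, n = 0.515
  material H: E = 210.0, α = 12.3, σ_y = 273.0 → σ = 623 MPa, n = 0.439
  material J: E = 11.07, α = 4.14, σ_y = 40.90 → σ = 11.0 MPa, n = 3.70
  material V: E = 109.2, α = 1.26, σ_y = 806.7 → σ = 33.2 MPa, n = 24.3
The minimum is material H at n = 0.439.

material H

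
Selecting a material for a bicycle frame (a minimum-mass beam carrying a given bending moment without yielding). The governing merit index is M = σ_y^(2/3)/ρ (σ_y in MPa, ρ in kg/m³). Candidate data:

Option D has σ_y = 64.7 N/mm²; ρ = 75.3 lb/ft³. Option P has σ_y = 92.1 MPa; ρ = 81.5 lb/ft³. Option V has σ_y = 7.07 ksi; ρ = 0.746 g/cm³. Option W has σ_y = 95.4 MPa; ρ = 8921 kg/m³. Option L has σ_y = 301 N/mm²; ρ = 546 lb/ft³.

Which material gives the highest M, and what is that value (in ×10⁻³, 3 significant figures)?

Normalizing units and computing the index:
  option D: σ_y = 64.70 MPa, ρ = 1206 kg/m³
  option P: σ_y = 92.10 MPa, ρ = 1306 kg/m³
  option V: σ_y = 48.75 MPa, ρ = 746.0 kg/m³
  option W: σ_y = 95.40 MPa, ρ = 8921 kg/m³
  option L: σ_y = 301.0 MPa, ρ = 8746 kg/m³
  option V: M = 17.9×10⁻³
  option P: M = 15.6×10⁻³
  option D: M = 13.4×10⁻³
  option L: M = 5.14×10⁻³
  option W: M = 2.34×10⁻³
Highest index: option V.

option V, M = 17.9×10⁻³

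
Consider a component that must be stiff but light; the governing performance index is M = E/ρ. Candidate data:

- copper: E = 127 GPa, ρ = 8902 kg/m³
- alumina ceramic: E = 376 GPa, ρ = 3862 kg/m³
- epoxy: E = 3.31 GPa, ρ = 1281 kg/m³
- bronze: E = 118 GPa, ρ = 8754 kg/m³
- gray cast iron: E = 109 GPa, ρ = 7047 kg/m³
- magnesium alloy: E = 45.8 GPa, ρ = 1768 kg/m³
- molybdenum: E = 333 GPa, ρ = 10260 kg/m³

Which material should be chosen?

Per-candidate index values:
  alumina ceramic: M = 97.4 MN·m/kg
  molybdenum: M = 32.5 MN·m/kg
  magnesium alloy: M = 25.9 MN·m/kg
  gray cast iron: M = 15.5 MN·m/kg
  copper: M = 14.3 MN·m/kg
  bronze: M = 13.5 MN·m/kg
  epoxy: M = 2.58 MN·m/kg
Alumina ceramic has the largest M.

alumina ceramic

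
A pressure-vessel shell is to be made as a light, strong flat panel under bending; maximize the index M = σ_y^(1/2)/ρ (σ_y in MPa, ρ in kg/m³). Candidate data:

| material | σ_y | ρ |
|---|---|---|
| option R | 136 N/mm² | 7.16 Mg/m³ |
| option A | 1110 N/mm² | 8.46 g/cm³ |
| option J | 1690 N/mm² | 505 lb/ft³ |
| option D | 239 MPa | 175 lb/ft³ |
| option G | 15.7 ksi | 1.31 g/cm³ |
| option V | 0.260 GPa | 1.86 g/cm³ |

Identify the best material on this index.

option V

In SI units:
  option R: σ_y = 136.0 MPa, ρ = 7160 kg/m³
  option A: σ_y = 1110 MPa, ρ = 8460 kg/m³
  option J: σ_y = 1690 MPa, ρ = 8089 kg/m³
  option D: σ_y = 239.0 MPa, ρ = 2803 kg/m³
  option G: σ_y = 108.2 MPa, ρ = 1310 kg/m³
  option V: σ_y = 260.0 MPa, ρ = 1860 kg/m³
  option V: M = 8.67×10⁻³
  option G: M = 7.94×10⁻³
  option D: M = 5.51×10⁻³
  option J: M = 5.08×10⁻³
  option A: M = 3.94×10⁻³
  option R: M = 1.63×10⁻³
The maximum is for option V.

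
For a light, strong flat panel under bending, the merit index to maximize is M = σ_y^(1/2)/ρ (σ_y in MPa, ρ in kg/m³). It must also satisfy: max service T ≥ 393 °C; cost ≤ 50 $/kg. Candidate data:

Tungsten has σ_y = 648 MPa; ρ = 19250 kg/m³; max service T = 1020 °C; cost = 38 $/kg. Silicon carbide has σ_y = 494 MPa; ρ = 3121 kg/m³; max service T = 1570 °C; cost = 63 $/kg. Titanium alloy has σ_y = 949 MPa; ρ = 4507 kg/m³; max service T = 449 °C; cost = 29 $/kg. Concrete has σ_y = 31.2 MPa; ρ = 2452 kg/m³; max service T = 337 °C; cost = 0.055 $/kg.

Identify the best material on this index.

titanium alloy

Screen on constraints: max service T ≥ 393 °C; cost ≤ 50 $/kg. Survivors: tungsten, titanium alloy.
Per-candidate index values:
  titanium alloy: M = 6.84×10⁻³
  tungsten: M = 1.32×10⁻³
Titanium alloy has the largest M.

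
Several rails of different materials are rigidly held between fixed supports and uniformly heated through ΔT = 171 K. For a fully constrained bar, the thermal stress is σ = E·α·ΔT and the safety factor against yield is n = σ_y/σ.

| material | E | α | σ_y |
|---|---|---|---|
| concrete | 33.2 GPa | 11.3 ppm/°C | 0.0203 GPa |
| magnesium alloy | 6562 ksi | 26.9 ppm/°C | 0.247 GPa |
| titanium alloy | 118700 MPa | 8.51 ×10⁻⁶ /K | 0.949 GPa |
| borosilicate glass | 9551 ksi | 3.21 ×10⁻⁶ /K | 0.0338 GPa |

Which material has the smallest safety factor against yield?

Per material, after unit conversion:
  concrete: E = 33.20, α = 11.3, σ_y = 20.30 → σ = 64.2 MPa, n = 0.316
  magnesium alloy: E = 45.24, α = 26.9, σ_y = 247.0 → σ = 208 MPa, n = 1.19
  titanium alloy: E = 118.7, α = 8.51, σ_y = 949.0 → σ = 173 MPa, n = 5.49
  borosilicate glass: E = 65.85, α = 3.21, σ_y = 33.80 → σ = 36.1 MPa, n = 0.935
Concrete has the lowest safety factor, n = 0.316.

concrete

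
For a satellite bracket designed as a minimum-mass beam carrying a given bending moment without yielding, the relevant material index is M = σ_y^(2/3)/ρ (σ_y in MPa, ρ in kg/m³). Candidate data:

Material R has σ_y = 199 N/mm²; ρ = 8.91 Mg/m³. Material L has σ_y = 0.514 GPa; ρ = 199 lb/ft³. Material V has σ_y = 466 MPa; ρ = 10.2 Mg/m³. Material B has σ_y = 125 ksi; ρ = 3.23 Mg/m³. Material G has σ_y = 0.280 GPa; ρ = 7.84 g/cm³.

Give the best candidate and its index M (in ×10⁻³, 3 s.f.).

material B, M = 28.0×10⁻³

Normalizing units and computing the index:
  material R: σ_y = 199.0 MPa, ρ = 8910 kg/m³
  material L: σ_y = 514.0 MPa, ρ = 3188 kg/m³
  material V: σ_y = 466.0 MPa, ρ = 10200 kg/m³
  material B: σ_y = 861.8 MPa, ρ = 3230 kg/m³
  material G: σ_y = 280.0 MPa, ρ = 7840 kg/m³
  material B: M = 28.0×10⁻³
  material L: M = 20.1×10⁻³
  material V: M = 5.89×10⁻³
  material G: M = 5.46×10⁻³
  material R: M = 3.83×10⁻³
Material B has the largest M.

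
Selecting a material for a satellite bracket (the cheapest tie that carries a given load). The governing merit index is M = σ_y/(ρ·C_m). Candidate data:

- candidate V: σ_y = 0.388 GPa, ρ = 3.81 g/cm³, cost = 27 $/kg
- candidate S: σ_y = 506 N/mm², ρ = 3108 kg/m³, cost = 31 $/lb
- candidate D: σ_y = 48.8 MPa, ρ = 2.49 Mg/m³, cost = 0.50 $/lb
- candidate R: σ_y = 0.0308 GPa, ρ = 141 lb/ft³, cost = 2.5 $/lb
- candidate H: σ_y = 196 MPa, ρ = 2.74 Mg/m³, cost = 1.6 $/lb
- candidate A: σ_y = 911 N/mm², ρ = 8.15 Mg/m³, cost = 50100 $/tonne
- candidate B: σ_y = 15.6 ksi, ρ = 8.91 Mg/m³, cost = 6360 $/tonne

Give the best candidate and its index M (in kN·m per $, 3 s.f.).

Putting every candidate on a common basis:
  candidate V: σ_y = 388.0 MPa, ρ = 3810 kg/m³, cost = 27.00 $/kg
  candidate S: σ_y = 506.0 MPa, ρ = 3108 kg/m³, cost = 68.34 $/kg
  candidate D: σ_y = 48.80 MPa, ρ = 2490 kg/m³, cost = 1.102 $/kg
  candidate R: σ_y = 30.80 MPa, ρ = 2259 kg/m³, cost = 5.511 $/kg
  candidate H: σ_y = 196.0 MPa, ρ = 2740 kg/m³, cost = 3.527 $/kg
  candidate A: σ_y = 911.0 MPa, ρ = 8150 kg/m³, cost = 50.10 $/kg
  candidate B: σ_y = 107.6 MPa, ρ = 8910 kg/m³, cost = 6.360 $/kg
  candidate H: M = 20.3 kN·m per $
  candidate D: M = 17.8 kN·m per $
  candidate V: M = 3.77 kN·m per $
  candidate R: M = 2.47 kN·m per $
  candidate S: M = 2.38 kN·m per $
  candidate A: M = 2.23 kN·m per $
  candidate B: M = 1.90 kN·m per $
The maximum is for candidate H.

candidate H, M = 20.3 kN·m per $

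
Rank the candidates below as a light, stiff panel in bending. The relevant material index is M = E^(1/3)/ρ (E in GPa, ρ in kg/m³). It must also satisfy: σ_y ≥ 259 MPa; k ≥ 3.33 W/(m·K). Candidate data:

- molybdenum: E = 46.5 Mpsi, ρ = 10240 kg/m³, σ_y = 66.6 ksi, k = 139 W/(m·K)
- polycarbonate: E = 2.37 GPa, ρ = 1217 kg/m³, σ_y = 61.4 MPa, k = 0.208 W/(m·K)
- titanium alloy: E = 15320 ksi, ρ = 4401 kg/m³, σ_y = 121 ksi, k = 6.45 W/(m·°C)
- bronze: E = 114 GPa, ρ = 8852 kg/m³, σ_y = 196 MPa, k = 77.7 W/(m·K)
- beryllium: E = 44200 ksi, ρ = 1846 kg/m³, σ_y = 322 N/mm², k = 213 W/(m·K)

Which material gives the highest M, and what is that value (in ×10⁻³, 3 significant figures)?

Screen on constraints: σ_y ≥ 259 MPa; k ≥ 3.33 W/(m·K). Survivors: molybdenum, titanium alloy, beryllium.
Normalizing units and computing the index:
  molybdenum: E = 320.6 GPa, ρ = 10240 kg/m³
  titanium alloy: E = 105.6 GPa, ρ = 4401 kg/m³
  beryllium: E = 304.7 GPa, ρ = 1846 kg/m³
  beryllium: M = 3.65×10⁻³
  titanium alloy: M = 1.07×10⁻³
  molybdenum: M = 0.668×10⁻³
Highest index: beryllium.

beryllium, M = 3.65×10⁻³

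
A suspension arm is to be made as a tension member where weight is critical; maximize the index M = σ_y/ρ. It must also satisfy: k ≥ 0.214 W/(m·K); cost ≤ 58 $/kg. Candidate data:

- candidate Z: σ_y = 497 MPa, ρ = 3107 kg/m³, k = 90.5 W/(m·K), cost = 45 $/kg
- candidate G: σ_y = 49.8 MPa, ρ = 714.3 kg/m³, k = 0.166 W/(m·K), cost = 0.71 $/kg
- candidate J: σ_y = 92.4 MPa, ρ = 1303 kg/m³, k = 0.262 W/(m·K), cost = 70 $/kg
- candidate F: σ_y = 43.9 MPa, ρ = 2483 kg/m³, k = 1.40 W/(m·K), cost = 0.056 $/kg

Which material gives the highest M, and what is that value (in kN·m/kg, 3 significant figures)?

Screen on constraints: k ≥ 0.214 W/(m·K); cost ≤ 58 $/kg. Survivors: candidate Z, candidate F.
Evaluate M for each candidate:
  candidate Z: M = 160 kN·m/kg
  candidate F: M = 17.7 kN·m/kg
Highest index: candidate Z.

candidate Z, M = 160 kN·m/kg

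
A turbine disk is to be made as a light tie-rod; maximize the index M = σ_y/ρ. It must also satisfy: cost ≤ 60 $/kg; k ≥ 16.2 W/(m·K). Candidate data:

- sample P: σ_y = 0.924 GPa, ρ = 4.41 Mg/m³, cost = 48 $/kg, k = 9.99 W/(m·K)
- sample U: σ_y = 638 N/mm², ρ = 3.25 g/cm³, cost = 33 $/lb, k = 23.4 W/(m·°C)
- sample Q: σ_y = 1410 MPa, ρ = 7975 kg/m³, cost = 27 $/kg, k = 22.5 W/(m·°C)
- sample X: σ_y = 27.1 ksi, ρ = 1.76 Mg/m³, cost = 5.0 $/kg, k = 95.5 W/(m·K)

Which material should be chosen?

sample Q

Screen on constraints: cost ≤ 60 $/kg; k ≥ 16.2 W/(m·K). Survivors: sample Q, sample X.
Normalizing units and computing the index:
  sample Q: σ_y = 1410 MPa, ρ = 7975 kg/m³
  sample X: σ_y = 186.8 MPa, ρ = 1760 kg/m³
  sample Q: M = 177 kN·m/kg
  sample X: M = 106 kN·m/kg
The maximum is for sample Q.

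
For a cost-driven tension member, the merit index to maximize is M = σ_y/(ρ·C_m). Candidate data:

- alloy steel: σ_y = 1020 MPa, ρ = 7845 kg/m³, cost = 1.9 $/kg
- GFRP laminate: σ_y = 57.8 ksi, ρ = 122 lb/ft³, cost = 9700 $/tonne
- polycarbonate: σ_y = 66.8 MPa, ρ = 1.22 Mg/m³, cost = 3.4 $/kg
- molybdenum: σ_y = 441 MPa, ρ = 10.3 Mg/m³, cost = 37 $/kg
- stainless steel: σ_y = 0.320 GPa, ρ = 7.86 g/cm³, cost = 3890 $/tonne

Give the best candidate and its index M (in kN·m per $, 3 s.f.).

alloy steel, M = 68.4 kN·m per $

Convert each candidate to consistent units, then evaluate M:
  alloy steel: σ_y = 1020 MPa, ρ = 7845 kg/m³, cost = 1.900 $/kg
  GFRP laminate: σ_y = 398.5 MPa, ρ = 1954 kg/m³, cost = 9.700 $/kg
  polycarbonate: σ_y = 66.80 MPa, ρ = 1220 kg/m³, cost = 3.400 $/kg
  molybdenum: σ_y = 441.0 MPa, ρ = 10300 kg/m³, cost = 37.00 $/kg
  stainless steel: σ_y = 320.0 MPa, ρ = 7860 kg/m³, cost = 3.890 $/kg
  alloy steel: M = 68.4 kN·m per $
  GFRP laminate: M = 21.0 kN·m per $
  polycarbonate: M = 16.1 kN·m per $
  stainless steel: M = 10.5 kN·m per $
  molybdenum: M = 1.16 kN·m per $
Alloy steel has the largest M.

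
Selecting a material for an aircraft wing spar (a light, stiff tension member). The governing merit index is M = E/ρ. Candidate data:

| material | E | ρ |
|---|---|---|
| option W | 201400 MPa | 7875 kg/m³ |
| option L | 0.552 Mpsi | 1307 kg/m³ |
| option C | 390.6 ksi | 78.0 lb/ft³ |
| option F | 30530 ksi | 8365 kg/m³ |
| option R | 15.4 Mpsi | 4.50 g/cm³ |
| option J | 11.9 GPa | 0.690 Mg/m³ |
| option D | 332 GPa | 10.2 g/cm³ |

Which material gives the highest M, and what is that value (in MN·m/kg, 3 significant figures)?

option D, M = 32.5 MN·m/kg

In SI units:
  option W: E = 201.4 GPa, ρ = 7875 kg/m³
  option L: E = 3.806 GPa, ρ = 1307 kg/m³
  option C: E = 2.693 GPa, ρ = 1249 kg/m³
  option F: E = 210.5 GPa, ρ = 8365 kg/m³
  option R: E = 106.2 GPa, ρ = 4500 kg/m³
  option J: E = 11.90 GPa, ρ = 690.0 kg/m³
  option D: E = 332.0 GPa, ρ = 10200 kg/m³
  option D: M = 32.5 MN·m/kg
  option W: M = 25.6 MN·m/kg
  option F: M = 25.2 MN·m/kg
  option R: M = 23.6 MN·m/kg
  option J: M = 17.2 MN·m/kg
  option L: M = 2.91 MN·m/kg
  option C: M = 2.16 MN·m/kg
Option D has the largest M.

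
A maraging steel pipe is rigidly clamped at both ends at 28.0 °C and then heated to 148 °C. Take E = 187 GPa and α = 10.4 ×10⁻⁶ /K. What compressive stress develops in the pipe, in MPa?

233 MPa

ΔT = 120.0 K. Constrained thermal stress σ = E·α·ΔT = 187.0×10³ MPa × 10.4×10⁻⁶ × 120.0 = 233 MPa (compressive).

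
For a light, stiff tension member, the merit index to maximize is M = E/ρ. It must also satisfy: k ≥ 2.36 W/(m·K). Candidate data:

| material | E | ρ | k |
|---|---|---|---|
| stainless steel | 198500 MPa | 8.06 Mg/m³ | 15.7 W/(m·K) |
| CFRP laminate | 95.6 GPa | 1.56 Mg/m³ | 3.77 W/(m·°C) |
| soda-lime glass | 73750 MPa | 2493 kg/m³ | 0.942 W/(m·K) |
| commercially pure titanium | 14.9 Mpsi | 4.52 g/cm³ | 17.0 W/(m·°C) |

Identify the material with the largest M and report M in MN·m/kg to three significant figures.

CFRP laminate, M = 61.3 MN·m/kg

Screen on constraints: k ≥ 2.36 W/(m·K). Survivors: stainless steel, CFRP laminate, commercially pure titanium.
After converting to SI:
  stainless steel: E = 198.5 GPa, ρ = 8060 kg/m³
  CFRP laminate: E = 95.60 GPa, ρ = 1560 kg/m³
  commercially pure titanium: E = 102.7 GPa, ρ = 4520 kg/m³
  CFRP laminate: M = 61.3 MN·m/kg
  stainless steel: M = 24.6 MN·m/kg
  commercially pure titanium: M = 22.7 MN·m/kg
CFRP laminate ranks first.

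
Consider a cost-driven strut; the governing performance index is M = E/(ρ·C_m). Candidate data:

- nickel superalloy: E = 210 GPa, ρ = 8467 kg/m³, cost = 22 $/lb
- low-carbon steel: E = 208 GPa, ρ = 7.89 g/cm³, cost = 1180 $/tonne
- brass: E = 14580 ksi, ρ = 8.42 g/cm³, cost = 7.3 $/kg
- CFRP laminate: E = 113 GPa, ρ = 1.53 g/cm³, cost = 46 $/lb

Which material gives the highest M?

Convert each candidate to consistent units, then evaluate M:
  nickel superalloy: E = 210.0 GPa, ρ = 8467 kg/m³, cost = 48.50 $/kg
  low-carbon steel: E = 208.0 GPa, ρ = 7890 kg/m³, cost = 1.180 $/kg
  brass: E = 100.5 GPa, ρ = 8420 kg/m³, cost = 7.300 $/kg
  CFRP laminate: E = 113.0 GPa, ρ = 1530 kg/m³, cost = 101.4 $/kg
  low-carbon steel: M = 22.3 MN·m per $
  brass: M = 1.64 MN·m per $
  CFRP laminate: M = 0.728 MN·m per $
  nickel superalloy: M = 0.511 MN·m per $
Low-carbon steel has the largest M.

low-carbon steel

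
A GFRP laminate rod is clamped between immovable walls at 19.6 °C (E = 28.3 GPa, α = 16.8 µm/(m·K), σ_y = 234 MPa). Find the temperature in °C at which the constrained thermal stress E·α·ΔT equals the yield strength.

E·α·ΔT = 234.0 MPa ⇒ ΔT = 234.0 / (28.30×10³ × 16.8×10⁻⁶) = 492.2 K.
T = 19.6 + 492.2 = 511.8 °C.

512 °C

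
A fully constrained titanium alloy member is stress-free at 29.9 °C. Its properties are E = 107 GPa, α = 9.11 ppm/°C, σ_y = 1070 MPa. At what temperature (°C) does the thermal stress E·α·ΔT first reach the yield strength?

E·α·ΔT = 1070 MPa ⇒ ΔT = 1070 / (107.0×10³ × 9.11×10⁻⁶) = 1098 K.
T = 29.9 + 1098 = 1128 °C.

1130 °C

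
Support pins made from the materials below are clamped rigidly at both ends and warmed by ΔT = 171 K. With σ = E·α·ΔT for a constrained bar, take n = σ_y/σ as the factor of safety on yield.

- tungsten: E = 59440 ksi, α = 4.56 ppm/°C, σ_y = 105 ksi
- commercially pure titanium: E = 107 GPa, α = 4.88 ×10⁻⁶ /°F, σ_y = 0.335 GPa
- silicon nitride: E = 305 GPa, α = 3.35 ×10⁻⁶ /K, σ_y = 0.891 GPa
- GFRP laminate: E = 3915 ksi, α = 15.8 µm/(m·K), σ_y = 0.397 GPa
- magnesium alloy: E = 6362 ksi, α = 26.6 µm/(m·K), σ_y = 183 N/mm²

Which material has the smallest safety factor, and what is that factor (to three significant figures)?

Per material, after unit conversion:
  tungsten: E = 409.8, α = 4.56, σ_y = 723.9 → σ = 320 MPa, n = 2.27
  commercially pure titanium: E = 107.0, α = 8.78, σ_y = 335.0 → σ = 161 MPa, n = 2.08
  silicon nitride: E = 305.0, α = 3.35, σ_y = 891.0 → σ = 175 MPa, n = 5.10
  GFRP laminate: E = 26.99, α = 15.8, σ_y = 397.0 → σ = 72.9 MPa, n = 5.44
  magnesium alloy: E = 43.86, α = 26.6, σ_y = 183.0 → σ = 200 MPa, n = 0.917
Smallest n: magnesium alloy with n = 0.917.

magnesium alloy, n = 0.917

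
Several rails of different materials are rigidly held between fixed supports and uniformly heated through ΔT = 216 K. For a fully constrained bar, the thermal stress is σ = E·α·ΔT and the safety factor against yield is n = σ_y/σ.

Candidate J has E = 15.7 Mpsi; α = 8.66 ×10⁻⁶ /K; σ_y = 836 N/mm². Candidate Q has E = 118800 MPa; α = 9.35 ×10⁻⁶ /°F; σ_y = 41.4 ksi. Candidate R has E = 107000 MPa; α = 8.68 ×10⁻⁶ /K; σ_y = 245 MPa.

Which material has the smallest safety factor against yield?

Per material, after unit conversion:
  candidate J: E = 108.2, α = 8.66, σ_y = 836.0 → σ = 202 MPa, n = 4.13
  candidate Q: E = 118.8, α = 16.8, σ_y = 285.4 → σ = 432 MPa, n = 0.661
  candidate R: E = 107.0, α = 8.68, σ_y = 245.0 → σ = 201 MPa, n = 1.22
The minimum is candidate Q at n = 0.661.

candidate Q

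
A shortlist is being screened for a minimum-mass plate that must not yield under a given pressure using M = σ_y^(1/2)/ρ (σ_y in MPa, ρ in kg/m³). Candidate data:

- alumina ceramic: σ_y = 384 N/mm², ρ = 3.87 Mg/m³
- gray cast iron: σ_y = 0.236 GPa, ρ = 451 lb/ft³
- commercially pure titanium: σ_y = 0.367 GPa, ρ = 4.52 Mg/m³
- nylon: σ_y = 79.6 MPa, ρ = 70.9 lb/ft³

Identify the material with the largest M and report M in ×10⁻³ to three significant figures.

Convert each candidate to consistent units, then evaluate M:
  alumina ceramic: σ_y = 384.0 MPa, ρ = 3870 kg/m³
  gray cast iron: σ_y = 236.0 MPa, ρ = 7224 kg/m³
  commercially pure titanium: σ_y = 367.0 MPa, ρ = 4520 kg/m³
  nylon: σ_y = 79.60 MPa, ρ = 1136 kg/m³
  nylon: M = 7.86×10⁻³
  alumina ceramic: M = 5.06×10⁻³
  commercially pure titanium: M = 4.24×10⁻³
  gray cast iron: M = 2.13×10⁻³
Highest index: nylon.

nylon, M = 7.86×10⁻³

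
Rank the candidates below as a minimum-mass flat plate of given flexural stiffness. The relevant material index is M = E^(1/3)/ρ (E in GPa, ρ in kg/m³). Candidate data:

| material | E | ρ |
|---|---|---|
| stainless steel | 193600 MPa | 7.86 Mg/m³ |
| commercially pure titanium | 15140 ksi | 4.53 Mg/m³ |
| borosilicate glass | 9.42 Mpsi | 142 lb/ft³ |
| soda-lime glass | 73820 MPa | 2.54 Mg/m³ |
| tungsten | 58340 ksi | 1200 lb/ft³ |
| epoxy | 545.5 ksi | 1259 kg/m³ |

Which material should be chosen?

borosilicate glass

After converting to SI:
  stainless steel: E = 193.6 GPa, ρ = 7860 kg/m³
  commercially pure titanium: E = 104.4 GPa, ρ = 4530 kg/m³
  borosilicate glass: E = 64.95 GPa, ρ = 2275 kg/m³
  soda-lime glass: E = 73.82 GPa, ρ = 2540 kg/m³
  tungsten: E = 402.2 GPa, ρ = 19220 kg/m³
  epoxy: E = 3.761 GPa, ρ = 1259 kg/m³
  borosilicate glass: M = 1.77×10⁻³
  soda-lime glass: M = 1.65×10⁻³
  epoxy: M = 1.24×10⁻³
  commercially pure titanium: M = 1.04×10⁻³
  stainless steel: M = 0.736×10⁻³
  tungsten: M = 0.384×10⁻³
The maximum is for borosilicate glass.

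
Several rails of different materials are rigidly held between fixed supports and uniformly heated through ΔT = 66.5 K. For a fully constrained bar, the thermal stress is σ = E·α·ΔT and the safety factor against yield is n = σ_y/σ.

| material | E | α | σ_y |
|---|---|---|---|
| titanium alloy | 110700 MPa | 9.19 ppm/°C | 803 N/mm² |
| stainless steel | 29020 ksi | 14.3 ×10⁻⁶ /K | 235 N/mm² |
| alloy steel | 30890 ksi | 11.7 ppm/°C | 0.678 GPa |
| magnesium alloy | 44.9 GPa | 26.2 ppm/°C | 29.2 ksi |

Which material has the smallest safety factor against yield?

stainless steel

In consistent units (E in GPa, α in ×10⁻⁶/K, σ_y in MPa):
  titanium alloy: E = 110.7, α = 9.19, σ_y = 803.0 → σ = 67.7 MPa, n = 11.9
  stainless steel: E = 200.1, α = 14.3, σ_y = 235.0 → σ = 190 MPa, n = 1.24
  alloy steel: E = 213.0, α = 11.7, σ_y = 678.0 → σ = 166 MPa, n = 4.09
  magnesium alloy: E = 44.90, α = 26.2, σ_y = 201.3 → σ = 78.2 MPa, n = 2.57
Smallest n: stainless steel with n = 1.24.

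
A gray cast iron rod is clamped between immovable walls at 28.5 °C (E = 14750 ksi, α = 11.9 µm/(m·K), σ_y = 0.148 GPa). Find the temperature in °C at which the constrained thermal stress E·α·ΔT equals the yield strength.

E = 14750 ksi = 101.7 GPa.
σ_y = 0.148 GPa = 148.0 MPa.
E·α·ΔT = 148.0 MPa ⇒ ΔT = 148.0 / (101.7×10³ × 11.9×10⁻⁶) = 122.3 K.
T = 28.5 + 122.3 = 150.8 °C.

151 °C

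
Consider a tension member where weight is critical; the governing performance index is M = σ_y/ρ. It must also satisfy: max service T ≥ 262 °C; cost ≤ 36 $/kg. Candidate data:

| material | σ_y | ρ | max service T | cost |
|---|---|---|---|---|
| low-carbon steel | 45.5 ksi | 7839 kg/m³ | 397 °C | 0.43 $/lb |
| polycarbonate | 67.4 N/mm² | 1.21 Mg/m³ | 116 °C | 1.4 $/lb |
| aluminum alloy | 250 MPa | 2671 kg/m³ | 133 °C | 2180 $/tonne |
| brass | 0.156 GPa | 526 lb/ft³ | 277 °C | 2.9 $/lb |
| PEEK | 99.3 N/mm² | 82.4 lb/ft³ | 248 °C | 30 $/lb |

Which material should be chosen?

Screen on constraints: max service T ≥ 262 °C; cost ≤ 36 $/kg. Survivors: low-carbon steel, brass.
Putting every candidate on a common basis:
  low-carbon steel: σ_y = 313.7 MPa, ρ = 7839 kg/m³
  brass: σ_y = 156.0 MPa, ρ = 8426 kg/m³
  low-carbon steel: M = 40.0 kN·m/kg
  brass: M = 18.5 kN·m/kg
The maximum is for low-carbon steel.

low-carbon steel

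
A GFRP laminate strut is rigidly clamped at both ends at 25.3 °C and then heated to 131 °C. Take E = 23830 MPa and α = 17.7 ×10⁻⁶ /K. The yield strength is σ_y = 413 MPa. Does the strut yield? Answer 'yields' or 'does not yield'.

E = 23830 MPa = 23.83 GPa.
ΔT = 105.7 K. Constrained thermal stress σ = E·α·ΔT = 23.83×10³ MPa × 17.7×10⁻⁶ × 105.7 = 44.6 MPa (compressive).
Compare to σ_y = 413 MPa: σ < σ_y, so it does not yield.

does not yield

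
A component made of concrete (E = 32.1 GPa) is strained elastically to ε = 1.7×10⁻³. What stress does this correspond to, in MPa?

54.6 MPa

σ = E·ε = 32100 MPa × 1.7×10⁻³ = 54.6 MPa.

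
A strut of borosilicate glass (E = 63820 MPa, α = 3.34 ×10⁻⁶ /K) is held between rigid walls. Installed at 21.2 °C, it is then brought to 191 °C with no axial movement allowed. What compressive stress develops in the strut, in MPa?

E = 63820 MPa = 63.82 GPa.
ΔT = 169.8 K. Constrained thermal stress σ = E·α·ΔT = 63.82×10³ MPa × 3.34×10⁻⁶ × 169.8 = 36.2 MPa (compressive).

36.2 MPa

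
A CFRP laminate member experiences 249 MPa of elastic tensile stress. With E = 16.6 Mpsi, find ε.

E = 16.6 Mpsi = 114.5 GPa = 114500 MPa.
ε = σ/E = 249 / 114500 = 2.18×10⁻³.

2.18×10⁻³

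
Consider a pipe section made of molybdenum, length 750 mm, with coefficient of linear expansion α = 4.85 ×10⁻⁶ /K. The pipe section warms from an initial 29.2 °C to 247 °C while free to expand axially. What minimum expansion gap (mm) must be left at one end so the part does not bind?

0.792 mm

ΔT = 247 − 29.2 = 217.8 K.
ΔL = α·L₀·ΔT = 4.85×10⁻⁶ × 750 mm × 217.8 K = 0.792 mm.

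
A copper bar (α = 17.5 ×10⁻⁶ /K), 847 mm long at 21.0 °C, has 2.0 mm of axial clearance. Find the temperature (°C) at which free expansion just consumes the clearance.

α·L₀·ΔT = 2.0 mm ⇒ ΔT = 2.0 / (17.5×10⁻⁶ × 847.0) = 134.9 K.
T = 21.0 + 134.9 = 155.9 °C.

156 °C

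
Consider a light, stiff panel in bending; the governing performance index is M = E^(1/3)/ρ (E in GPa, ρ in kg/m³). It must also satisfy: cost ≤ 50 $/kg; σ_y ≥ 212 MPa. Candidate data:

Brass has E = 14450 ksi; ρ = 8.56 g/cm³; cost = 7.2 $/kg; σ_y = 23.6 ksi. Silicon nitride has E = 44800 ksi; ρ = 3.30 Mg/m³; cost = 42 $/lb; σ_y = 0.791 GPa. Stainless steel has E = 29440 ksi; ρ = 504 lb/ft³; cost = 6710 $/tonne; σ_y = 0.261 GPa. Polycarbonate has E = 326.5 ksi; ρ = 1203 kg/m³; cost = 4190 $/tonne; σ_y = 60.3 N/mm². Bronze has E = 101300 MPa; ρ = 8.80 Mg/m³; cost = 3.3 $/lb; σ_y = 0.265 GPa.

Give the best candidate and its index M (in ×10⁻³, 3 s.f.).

Screen on constraints: cost ≤ 50 $/kg; σ_y ≥ 212 MPa. Survivors: stainless steel, bronze.
In SI units:
  stainless steel: E = 203.0 GPa, ρ = 8073 kg/m³
  bronze: E = 101.3 GPa, ρ = 8800 kg/m³
  stainless steel: M = 0.728×10⁻³
  bronze: M = 0.530×10⁻³
Stainless steel has the largest M.

stainless steel, M = 0.728×10⁻³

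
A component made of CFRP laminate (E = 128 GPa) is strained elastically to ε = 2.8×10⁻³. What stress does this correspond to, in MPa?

358 MPa

σ = E·ε = 128000 MPa × 2.8×10⁻³ = 358 MPa.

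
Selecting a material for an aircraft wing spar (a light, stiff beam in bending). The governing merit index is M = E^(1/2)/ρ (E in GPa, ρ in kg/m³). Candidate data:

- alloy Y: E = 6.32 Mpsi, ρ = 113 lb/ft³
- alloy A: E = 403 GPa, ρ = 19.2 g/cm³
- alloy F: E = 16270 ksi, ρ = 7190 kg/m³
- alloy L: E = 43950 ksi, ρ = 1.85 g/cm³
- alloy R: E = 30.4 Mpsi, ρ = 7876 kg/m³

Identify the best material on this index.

alloy L

In SI units:
  alloy Y: E = 43.57 GPa, ρ = 1810 kg/m³
  alloy A: E = 403.0 GPa, ρ = 19200 kg/m³
  alloy F: E = 112.2 GPa, ρ = 7190 kg/m³
  alloy L: E = 303.0 GPa, ρ = 1850 kg/m³
  alloy R: E = 209.6 GPa, ρ = 7876 kg/m³
  alloy L: M = 9.41×10⁻³
  alloy Y: M = 3.65×10⁻³
  alloy R: M = 1.84×10⁻³
  alloy F: M = 1.47×10⁻³
  alloy A: M = 1.05×10⁻³
The maximum is for alloy L.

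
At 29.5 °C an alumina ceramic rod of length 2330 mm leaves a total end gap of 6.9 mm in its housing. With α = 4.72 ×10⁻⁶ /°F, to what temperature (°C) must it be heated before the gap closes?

α = 4.72×10⁻⁶/°F × 9/5 = 8.50×10⁻⁶/K.
α·L₀·ΔT = 6.9 mm ⇒ ΔT = 6.9 / (8.50×10⁻⁶ × 2330.0) = 348.6 K.
T = 29.5 + 348.6 = 378.1 °C.

378 °C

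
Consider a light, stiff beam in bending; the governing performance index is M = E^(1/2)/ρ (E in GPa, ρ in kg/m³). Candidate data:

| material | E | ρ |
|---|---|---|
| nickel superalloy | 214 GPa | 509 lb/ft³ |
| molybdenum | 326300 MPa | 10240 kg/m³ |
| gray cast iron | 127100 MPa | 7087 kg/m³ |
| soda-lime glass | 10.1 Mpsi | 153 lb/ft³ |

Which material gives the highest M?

soda-lime glass

Normalizing units and computing the index:
  nickel superalloy: E = 214.0 GPa, ρ = 8153 kg/m³
  molybdenum: E = 326.3 GPa, ρ = 10240 kg/m³
  gray cast iron: E = 127.1 GPa, ρ = 7087 kg/m³
  soda-lime glass: E = 69.64 GPa, ρ = 2451 kg/m³
  soda-lime glass: M = 3.40×10⁻³
  nickel superalloy: M = 1.79×10⁻³
  molybdenum: M = 1.76×10⁻³
  gray cast iron: M = 1.59×10⁻³
Soda-lime glass ranks first.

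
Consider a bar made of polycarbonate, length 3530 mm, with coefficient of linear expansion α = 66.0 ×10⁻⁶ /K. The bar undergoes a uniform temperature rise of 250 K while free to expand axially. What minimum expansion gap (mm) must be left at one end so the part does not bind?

ΔL = α·L₀·ΔT = 66.0×10⁻⁶ × 3530 mm × 250.0 K = 58.2 mm.

58.2 mm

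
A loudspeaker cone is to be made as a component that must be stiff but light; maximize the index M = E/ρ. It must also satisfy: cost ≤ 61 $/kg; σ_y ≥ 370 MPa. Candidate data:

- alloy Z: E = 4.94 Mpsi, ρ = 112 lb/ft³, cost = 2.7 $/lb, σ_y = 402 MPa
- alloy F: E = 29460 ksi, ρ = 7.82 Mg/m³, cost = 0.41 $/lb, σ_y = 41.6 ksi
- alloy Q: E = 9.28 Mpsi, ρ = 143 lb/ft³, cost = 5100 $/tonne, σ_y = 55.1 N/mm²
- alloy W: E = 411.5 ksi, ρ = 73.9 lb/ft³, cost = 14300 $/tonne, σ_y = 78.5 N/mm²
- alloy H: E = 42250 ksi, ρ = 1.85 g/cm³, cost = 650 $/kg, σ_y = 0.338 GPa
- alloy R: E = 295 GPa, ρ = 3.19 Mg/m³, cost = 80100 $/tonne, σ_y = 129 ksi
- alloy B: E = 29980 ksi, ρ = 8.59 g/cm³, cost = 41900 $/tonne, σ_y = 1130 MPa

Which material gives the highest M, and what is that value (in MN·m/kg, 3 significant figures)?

Screen on constraints: cost ≤ 61 $/kg; σ_y ≥ 370 MPa. Survivors: alloy Z, alloy B.
After converting to SI:
  alloy Z: E = 34.06 GPa, ρ = 1794 kg/m³
  alloy B: E = 206.7 GPa, ρ = 8590 kg/m³
  alloy B: M = 24.1 MN·m/kg
  alloy Z: M = 19.0 MN·m/kg
Highest index: alloy B.

alloy B, M = 24.1 MN·m/kg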